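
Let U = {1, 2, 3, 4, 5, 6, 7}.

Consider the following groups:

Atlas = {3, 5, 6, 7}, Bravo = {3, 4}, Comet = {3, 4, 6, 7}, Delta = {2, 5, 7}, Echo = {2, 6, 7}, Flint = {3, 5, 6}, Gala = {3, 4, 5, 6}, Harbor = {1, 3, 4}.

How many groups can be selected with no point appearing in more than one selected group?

Bravo, Echo are pairwise disjoint (Bravo={3,4}; Echo={2,6,7}).
Every remaining group overlaps one of these, and no 3 of the listed groups are pairwise disjoint, so 2 is the maximum.

2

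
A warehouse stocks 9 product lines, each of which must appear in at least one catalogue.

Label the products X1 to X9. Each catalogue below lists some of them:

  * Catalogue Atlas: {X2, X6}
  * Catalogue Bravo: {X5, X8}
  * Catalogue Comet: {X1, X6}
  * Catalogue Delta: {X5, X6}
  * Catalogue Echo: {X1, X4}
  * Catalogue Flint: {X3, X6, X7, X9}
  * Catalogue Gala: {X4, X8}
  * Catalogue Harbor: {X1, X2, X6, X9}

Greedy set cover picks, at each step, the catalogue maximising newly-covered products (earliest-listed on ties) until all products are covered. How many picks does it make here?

4

Greedy: pick Flint (covers 4 new) → pick Bravo (covers 2 new) → pick Echo (covers 2 new) → pick Atlas (covers 1 new). Total picks: 4.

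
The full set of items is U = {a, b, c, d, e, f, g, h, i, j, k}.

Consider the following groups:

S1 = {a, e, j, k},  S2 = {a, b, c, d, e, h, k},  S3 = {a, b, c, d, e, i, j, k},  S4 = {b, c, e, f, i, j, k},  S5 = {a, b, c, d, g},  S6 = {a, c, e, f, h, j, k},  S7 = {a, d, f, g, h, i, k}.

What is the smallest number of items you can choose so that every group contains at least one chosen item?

The 2 items {a, j} hit every group.
No single item lies in every group, so at least 2 are needed and 2 is optimal.

2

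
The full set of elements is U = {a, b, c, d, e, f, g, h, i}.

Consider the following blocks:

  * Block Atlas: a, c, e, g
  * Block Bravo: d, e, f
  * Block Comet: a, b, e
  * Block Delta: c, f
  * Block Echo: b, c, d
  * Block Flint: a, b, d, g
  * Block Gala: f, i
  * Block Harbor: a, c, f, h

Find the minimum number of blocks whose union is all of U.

Atlas and Echo and Gala and Harbor together: Atlas ∪ Echo ∪ Gala ∪ Harbor = {a, b, c, d, e, f, g, h, i} — every element is covered.
No 3 of the 8 blocks cover everything (all 56 combinations miss at least one element), so 4 is optimal.

4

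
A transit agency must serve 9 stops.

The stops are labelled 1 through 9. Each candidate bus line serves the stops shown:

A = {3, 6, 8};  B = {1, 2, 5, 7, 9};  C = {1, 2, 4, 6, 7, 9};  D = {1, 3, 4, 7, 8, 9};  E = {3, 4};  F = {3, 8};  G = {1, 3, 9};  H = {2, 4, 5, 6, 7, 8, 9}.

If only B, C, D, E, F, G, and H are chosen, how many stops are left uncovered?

0

Union of B, C, D, E, F, G, H = {1, 2, 3, 4, 5, 6, 7, 8, 9} — that's every stop, so 0 are uncovered.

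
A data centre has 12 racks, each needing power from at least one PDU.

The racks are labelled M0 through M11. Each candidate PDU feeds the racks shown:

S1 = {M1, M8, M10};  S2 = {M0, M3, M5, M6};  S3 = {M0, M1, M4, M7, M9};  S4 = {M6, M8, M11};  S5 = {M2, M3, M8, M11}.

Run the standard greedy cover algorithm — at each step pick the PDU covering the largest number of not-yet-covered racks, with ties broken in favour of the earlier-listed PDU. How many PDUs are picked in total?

4

Greedy: pick S3 (covers 5 new) → pick S5 (covers 4 new) → pick S2 (covers 2 new) → pick S1 (covers 1 new). Total picks: 4.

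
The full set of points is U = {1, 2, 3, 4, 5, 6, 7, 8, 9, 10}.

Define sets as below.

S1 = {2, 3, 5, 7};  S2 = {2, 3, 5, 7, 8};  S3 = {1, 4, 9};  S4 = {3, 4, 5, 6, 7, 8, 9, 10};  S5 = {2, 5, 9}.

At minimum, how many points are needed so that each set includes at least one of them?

The 2 points {4, 5} hit every set.
The sets S1, S3 are pairwise disjoint, so any hitting set needs a separate point for each — at least 2. Hence 2 is optimal.

2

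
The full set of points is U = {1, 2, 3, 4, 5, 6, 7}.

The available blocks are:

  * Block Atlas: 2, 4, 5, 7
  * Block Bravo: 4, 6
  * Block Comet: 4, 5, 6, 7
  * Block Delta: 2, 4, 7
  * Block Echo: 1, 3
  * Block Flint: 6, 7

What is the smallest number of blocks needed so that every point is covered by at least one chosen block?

Comet, Delta, and Echo cover everything between them: the union {1, 2, 3, 4, 5, 6, 7} is all of U.
Only Echo contains 1, so Echo is forced; the remaining 5 points need at least 2 more blocks (each remaining block adds at most 4) — so at least 3 blocks are needed, and 3 is optimal.

3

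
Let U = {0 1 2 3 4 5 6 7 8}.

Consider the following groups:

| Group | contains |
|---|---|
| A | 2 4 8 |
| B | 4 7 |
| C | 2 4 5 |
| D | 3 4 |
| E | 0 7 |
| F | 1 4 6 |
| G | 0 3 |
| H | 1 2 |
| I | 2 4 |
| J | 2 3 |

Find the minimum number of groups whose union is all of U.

5

A and C and E and F and J together: A ∪ C ∪ E ∪ F ∪ J = {0, 1, 2, 3, 4, 5, 6, 7, 8} — every point is covered.
No 4 of the 10 groups cover everything (all 210 combinations miss at least one point), so 5 is optimal.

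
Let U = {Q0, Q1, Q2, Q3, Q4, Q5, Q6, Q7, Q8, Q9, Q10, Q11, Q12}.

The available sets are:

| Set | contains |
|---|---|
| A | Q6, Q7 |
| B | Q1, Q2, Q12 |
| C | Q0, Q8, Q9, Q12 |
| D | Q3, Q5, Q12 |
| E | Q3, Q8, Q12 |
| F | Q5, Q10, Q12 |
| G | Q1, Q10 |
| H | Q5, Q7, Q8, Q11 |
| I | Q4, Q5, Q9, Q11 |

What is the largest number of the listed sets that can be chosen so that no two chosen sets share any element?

A, E, G, I are pairwise disjoint (A={Q6,Q7}; E={Q3,Q8,Q12}; G={Q1,Q10}; I={Q4,Q5,Q9,Q11}).
Every remaining set overlaps one of these, and no 5 of the listed sets are pairwise disjoint, so 4 is the maximum.

4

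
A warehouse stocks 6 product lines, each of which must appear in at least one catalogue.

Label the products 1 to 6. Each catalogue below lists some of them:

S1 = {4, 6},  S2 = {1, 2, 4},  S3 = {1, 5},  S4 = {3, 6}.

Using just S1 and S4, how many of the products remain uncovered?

Union of S1, S4 = {3, 4, 6}.
Not covered: 1, 2, 5 — 3 products.

3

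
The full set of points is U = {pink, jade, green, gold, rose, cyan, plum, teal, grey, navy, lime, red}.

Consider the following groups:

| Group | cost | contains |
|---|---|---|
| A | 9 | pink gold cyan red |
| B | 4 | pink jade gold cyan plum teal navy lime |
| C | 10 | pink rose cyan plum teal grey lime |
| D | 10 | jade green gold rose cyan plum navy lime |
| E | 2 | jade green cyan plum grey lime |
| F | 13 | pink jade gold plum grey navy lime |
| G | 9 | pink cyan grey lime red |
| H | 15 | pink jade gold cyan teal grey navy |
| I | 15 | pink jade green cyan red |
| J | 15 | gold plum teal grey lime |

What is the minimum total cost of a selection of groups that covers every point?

23

B, D, G together cover every point (B ∪ D ∪ G = {pink, jade, green, gold, rose, cyan, plum, teal, grey, navy, lime, red}); total cost 4 + 10 + 9 = 23.
The greedy pick E, B, A, C costs 25; no covering selection beats 23.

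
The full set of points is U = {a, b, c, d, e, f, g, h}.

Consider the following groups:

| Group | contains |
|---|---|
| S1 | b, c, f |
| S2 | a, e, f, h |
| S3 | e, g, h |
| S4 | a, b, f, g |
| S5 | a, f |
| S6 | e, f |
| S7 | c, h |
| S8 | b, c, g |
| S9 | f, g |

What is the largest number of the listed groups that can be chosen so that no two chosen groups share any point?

2

S6, S8 are pairwise disjoint (S6={e,f}; S8={b,c,g}).
Every remaining group overlaps one of these, and no 3 of the listed groups are pairwise disjoint, so 2 is the maximum.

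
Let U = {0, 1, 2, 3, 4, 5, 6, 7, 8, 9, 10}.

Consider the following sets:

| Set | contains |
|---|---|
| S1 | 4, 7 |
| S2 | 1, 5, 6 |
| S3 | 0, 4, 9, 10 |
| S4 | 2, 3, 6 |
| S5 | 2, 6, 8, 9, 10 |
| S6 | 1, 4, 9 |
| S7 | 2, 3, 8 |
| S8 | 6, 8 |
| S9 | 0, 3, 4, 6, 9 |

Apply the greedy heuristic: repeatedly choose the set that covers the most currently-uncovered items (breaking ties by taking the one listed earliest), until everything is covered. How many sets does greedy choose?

4

Greedy: pick S5 (covers 5 new) → pick S9 (covers 3 new) → pick S2 (covers 2 new) → pick S1 (covers 1 new). Total picks: 4.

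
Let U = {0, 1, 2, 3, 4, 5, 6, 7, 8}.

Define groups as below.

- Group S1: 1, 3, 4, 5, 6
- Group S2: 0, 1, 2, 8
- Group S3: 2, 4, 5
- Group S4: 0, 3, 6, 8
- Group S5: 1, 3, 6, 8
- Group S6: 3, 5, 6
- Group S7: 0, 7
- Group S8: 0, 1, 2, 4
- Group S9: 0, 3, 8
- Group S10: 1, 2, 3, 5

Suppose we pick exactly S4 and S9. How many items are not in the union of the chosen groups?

5

Union of S4, S9 = {0, 3, 6, 8}.
Not covered: 1, 2, 4, 5, 7 — 5 items.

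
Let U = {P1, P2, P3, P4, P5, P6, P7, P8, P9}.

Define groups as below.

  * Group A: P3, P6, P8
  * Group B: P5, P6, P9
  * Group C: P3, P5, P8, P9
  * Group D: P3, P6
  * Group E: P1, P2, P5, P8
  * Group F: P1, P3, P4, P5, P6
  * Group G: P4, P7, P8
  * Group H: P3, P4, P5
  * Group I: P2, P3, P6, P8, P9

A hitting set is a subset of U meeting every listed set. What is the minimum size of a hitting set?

3

Take T = {P4, P5, P6}. Each listed group contains at least one of these, so T is a hitting set of size 3.
No choice of 2 items meets every group, so 3 is the minimum.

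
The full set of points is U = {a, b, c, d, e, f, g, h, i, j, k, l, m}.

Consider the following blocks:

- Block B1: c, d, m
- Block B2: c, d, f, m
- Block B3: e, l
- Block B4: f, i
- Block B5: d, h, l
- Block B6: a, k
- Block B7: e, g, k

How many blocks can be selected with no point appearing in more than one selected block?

4

B1, B3, B4, B6 are pairwise disjoint (B1={c,d,m}; B3={e,l}; B4={f,i}; B6={a,k}).
Every remaining block overlaps one of these, and no 5 of the listed blocks are pairwise disjoint, so 4 is the maximum.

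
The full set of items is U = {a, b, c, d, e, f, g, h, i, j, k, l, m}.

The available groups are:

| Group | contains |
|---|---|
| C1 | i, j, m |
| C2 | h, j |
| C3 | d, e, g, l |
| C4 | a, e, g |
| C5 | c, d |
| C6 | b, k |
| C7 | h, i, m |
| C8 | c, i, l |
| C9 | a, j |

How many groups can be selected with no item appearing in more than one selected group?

4

C2, C4, C6, C8 are pairwise disjoint (C2={h,j}; C4={a,e,g}; C6={b,k}; C8={c,i,l}).
Every remaining group overlaps one of these, and no 5 of the listed groups are pairwise disjoint, so 4 is the maximum.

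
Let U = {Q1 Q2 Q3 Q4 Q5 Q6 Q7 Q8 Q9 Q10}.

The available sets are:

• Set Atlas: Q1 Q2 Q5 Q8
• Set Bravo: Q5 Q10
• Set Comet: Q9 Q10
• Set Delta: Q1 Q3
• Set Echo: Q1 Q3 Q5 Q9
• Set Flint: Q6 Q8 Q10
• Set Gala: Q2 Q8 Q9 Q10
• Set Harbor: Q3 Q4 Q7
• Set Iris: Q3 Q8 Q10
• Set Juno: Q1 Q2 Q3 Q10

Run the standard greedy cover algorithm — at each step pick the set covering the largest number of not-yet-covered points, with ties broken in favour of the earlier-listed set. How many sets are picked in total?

4

Greedy: pick Atlas (covers 4 new) → pick Harbor (covers 3 new) → pick Comet (covers 2 new) → pick Flint (covers 1 new). Total picks: 4.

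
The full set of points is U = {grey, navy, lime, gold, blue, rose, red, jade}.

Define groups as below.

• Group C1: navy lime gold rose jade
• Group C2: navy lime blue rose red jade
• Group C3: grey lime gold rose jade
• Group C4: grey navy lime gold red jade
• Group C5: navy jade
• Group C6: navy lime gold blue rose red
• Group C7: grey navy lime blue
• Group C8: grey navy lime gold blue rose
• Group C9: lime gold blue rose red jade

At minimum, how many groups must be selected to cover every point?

2

Take {C2, C8}. Their union is {grey, navy, lime, gold, blue, rose, red, jade}, which is all 8 points.
No single group has all 8 points (the largest, C2, has 6), so 2 is optimal.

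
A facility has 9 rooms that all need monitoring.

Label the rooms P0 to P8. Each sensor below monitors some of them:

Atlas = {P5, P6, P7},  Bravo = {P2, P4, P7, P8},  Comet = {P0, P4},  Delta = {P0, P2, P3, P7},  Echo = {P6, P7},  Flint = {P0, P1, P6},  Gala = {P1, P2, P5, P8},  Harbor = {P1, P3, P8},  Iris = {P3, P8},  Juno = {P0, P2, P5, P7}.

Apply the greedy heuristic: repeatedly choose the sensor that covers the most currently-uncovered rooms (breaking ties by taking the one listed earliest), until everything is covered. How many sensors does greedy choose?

4

Greedy: pick Bravo (covers 4 new) → pick Flint (covers 3 new) → pick Atlas (covers 1 new) → pick Delta (covers 1 new). Total picks: 4.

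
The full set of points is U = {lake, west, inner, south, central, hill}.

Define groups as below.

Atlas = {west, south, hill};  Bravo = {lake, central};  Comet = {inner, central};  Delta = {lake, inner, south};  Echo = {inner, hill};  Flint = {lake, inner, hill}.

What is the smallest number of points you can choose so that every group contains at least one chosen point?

3

Take H = {inner, central, hill}. Each listed group contains at least one of these, so H is a hitting set of size 3.
No choice of 2 points meets every group, so 3 is the minimum.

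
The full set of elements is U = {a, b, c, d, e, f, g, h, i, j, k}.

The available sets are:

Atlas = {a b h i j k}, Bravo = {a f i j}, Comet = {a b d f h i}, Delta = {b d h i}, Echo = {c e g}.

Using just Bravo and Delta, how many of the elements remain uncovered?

4

Union of Bravo, Delta = {a, b, d, f, h, i, j}.
Not covered: c, e, g, k — 4 elements.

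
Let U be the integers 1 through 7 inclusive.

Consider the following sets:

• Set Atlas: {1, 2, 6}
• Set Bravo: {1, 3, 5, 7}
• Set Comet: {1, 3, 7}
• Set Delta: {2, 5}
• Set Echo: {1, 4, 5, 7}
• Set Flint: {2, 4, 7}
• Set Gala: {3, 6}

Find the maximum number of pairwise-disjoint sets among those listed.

2

Echo, Gala are pairwise disjoint (Echo={1,4,5,7}; Gala={3,6}).
Every remaining set overlaps one of these, and no 3 of the listed sets are pairwise disjoint, so 2 is the maximum.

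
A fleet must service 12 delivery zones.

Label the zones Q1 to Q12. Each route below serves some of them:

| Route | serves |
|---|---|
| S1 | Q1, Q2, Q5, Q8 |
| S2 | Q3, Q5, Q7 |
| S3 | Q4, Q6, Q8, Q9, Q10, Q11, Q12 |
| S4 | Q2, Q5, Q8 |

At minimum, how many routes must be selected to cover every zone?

Take {S1, S2, S3}. Their union is {Q1, Q2, Q3, Q4, Q5, Q6, Q7, Q8, Q9, Q10, Q11, Q12}, which is all 12 zones.
Only S1 contains Q1, so S1 is forced; the remaining 8 zones need at least 2 more routes (each remaining route adds at most 6) — so at least 3 routes are needed, and 3 is optimal.

3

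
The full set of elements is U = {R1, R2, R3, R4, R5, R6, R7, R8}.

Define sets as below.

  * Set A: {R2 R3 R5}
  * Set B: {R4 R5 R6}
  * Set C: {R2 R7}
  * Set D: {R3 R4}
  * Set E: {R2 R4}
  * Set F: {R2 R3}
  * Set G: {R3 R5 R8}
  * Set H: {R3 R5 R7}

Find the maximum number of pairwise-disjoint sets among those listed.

2

E, H are pairwise disjoint (E={R2,R4}; H={R3,R5,R7}).
Every remaining set overlaps one of these, and no 3 of the listed sets are pairwise disjoint, so 2 is the maximum.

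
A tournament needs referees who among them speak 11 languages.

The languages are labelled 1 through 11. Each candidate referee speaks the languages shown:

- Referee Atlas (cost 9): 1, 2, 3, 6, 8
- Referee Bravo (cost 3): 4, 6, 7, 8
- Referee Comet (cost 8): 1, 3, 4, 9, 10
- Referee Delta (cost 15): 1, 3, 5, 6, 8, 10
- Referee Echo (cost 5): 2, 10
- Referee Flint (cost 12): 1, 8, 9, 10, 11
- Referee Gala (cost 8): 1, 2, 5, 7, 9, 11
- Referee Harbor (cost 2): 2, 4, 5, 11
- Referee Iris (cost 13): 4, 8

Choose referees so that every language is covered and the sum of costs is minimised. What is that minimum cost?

13

Bravo, Comet, Harbor together cover every language (Bravo ∪ Comet ∪ Harbor = {1, 2, 3, 4, 5, 6, 7, 8, 9, 10, 11}); total cost 3 + 8 + 2 = 13.
No covering selection has total cost below 13.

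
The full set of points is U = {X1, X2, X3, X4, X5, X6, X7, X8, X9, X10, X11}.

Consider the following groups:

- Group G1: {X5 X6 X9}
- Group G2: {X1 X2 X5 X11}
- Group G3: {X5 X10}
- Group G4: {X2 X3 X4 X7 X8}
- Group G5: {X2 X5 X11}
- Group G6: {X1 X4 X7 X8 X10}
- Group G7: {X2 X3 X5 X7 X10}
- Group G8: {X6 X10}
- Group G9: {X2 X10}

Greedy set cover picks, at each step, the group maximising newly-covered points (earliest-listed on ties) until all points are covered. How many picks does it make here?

4

Greedy: pick G4 (covers 5 new) → pick G1 (covers 3 new) → pick G2 (covers 2 new) → pick G3 (covers 1 new). Total picks: 4.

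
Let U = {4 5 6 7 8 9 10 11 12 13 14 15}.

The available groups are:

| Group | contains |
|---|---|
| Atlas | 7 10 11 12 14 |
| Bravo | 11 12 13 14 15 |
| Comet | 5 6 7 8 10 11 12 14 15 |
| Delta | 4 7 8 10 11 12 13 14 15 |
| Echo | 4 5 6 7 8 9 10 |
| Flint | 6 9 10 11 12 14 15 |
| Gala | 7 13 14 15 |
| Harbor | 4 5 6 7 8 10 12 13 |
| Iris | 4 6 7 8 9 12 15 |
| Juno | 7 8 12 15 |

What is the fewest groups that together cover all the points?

2

Flint and Harbor together: Flint ∪ Harbor = {4, 5, 6, 7, 8, 9, 10, 11, 12, 13, 14, 15} — every point is covered.
No single group has all 12 points (the largest, Comet, has 9), so 2 is optimal.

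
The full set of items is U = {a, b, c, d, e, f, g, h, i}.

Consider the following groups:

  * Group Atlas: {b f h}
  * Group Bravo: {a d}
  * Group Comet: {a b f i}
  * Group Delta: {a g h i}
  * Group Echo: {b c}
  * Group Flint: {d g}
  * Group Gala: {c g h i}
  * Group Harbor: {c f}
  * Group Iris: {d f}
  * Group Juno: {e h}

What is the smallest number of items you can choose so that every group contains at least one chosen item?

4

The 4 items {c, d, h, i} hit every group.
No choice of 3 items meets every group, so 4 is the minimum.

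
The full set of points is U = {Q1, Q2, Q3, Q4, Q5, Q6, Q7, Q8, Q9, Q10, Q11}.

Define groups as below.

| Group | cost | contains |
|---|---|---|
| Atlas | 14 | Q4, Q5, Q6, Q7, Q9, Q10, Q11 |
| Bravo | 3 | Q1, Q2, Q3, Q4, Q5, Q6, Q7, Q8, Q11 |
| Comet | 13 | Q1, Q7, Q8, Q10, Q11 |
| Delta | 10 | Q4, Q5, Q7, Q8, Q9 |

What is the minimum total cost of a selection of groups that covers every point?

Atlas, Bravo together cover every point (Atlas ∪ Bravo = {Q1, Q2, Q3, Q4, Q5, Q6, Q7, Q8, Q9, Q10, Q11}); total cost 14 + 3 = 17.
No covering selection has total cost below 17.

17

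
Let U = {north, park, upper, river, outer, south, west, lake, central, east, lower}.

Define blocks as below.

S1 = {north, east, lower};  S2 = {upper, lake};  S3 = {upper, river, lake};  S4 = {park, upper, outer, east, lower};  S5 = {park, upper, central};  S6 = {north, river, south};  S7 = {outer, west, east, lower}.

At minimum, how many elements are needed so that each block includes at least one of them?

3

H = {upper, river, lower} meets every block (each contains at least one member of H), and |H| = 3.
The blocks S2, S6, S7 are pairwise disjoint, so any hitting set needs a separate element for each — at least 3. Hence 3 is optimal.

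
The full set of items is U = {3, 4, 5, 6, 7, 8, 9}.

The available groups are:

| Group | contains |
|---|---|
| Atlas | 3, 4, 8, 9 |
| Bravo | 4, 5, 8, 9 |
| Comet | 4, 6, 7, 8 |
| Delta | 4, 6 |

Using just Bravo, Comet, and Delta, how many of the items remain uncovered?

Union of Bravo, Comet, Delta = {4, 5, 6, 7, 8, 9}.
Not covered: 3 — 1 item.

1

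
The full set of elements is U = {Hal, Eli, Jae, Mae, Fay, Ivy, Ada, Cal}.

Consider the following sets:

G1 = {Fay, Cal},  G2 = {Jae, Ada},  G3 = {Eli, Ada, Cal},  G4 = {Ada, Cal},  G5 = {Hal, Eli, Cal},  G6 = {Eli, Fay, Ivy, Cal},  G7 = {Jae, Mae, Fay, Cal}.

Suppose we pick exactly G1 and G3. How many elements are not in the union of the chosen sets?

4

Union of G1, G3 = {Eli, Fay, Ada, Cal}.
Not covered: Hal, Jae, Mae, Ivy — 4 elements.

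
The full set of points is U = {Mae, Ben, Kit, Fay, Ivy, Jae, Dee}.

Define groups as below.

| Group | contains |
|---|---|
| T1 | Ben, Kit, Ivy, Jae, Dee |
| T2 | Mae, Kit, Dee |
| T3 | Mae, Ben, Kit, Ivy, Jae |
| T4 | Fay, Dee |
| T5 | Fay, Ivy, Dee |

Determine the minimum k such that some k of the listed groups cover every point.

2

T3 and T5 together: T3 ∪ T5 = {Mae, Ben, Kit, Fay, Ivy, Jae, Dee} — every point is covered.
No single group has all 7 points (the largest, T1, has 5), so 2 is optimal.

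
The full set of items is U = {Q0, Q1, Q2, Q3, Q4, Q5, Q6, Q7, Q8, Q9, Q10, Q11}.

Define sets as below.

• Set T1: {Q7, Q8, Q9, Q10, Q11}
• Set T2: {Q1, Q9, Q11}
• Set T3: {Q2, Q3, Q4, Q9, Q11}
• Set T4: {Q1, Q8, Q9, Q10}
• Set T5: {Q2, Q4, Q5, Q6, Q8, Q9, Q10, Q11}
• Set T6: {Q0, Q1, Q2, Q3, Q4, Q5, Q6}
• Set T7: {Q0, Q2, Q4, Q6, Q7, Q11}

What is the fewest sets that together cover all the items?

T1 and T6 cover everything between them: the union {Q0, Q1, Q2, Q3, Q4, Q5, Q6, Q7, Q8, Q9, Q10, Q11} is all of U.
No single set has all 12 items (the largest, T5, has 8), so 2 is optimal.

2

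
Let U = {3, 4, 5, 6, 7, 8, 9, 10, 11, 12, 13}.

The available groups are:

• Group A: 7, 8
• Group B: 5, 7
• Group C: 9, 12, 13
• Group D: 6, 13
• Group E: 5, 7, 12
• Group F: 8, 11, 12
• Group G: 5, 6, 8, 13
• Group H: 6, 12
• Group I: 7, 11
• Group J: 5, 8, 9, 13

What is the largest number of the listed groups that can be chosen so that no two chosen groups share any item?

3

B, D, F are pairwise disjoint (B={5,7}; D={6,13}; F={8,11,12}).
Every remaining group overlaps one of these, and no 4 of the listed groups are pairwise disjoint, so 3 is the maximum.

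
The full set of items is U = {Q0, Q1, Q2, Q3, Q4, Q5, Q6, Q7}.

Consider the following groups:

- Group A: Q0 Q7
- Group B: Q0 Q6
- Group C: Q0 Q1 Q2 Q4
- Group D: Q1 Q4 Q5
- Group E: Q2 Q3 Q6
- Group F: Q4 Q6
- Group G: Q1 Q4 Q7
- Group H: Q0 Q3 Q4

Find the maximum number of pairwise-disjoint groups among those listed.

A, D, E are pairwise disjoint (A={Q0,Q7}; D={Q1,Q4,Q5}; E={Q2,Q3,Q6}).
Every remaining group overlaps one of these, and no 4 of the listed groups are pairwise disjoint, so 3 is the maximum.

3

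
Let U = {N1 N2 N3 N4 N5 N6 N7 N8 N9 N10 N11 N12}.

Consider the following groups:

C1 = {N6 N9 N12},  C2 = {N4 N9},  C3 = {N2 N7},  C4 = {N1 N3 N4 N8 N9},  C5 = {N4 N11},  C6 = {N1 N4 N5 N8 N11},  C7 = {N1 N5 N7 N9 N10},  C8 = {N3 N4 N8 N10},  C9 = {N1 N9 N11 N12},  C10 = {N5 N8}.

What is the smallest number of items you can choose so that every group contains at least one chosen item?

4

H = {N2, N4, N5, N9} meets every group (each contains at least one member of H), and |H| = 4.
The groups C1, C3, C5, C10 are pairwise disjoint, so any hitting set needs a separate item for each — at least 4. Hence 4 is optimal.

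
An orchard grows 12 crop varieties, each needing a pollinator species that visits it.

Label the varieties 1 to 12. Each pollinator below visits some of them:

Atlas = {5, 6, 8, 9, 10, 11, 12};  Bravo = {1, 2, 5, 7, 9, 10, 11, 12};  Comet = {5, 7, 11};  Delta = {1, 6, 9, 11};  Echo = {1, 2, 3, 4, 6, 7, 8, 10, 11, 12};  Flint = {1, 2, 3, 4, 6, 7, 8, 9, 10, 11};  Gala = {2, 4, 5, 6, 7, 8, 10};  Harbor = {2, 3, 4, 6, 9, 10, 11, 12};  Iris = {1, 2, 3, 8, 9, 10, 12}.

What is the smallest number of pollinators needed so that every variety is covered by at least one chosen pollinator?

2

Atlas and Flint together: Atlas ∪ Flint = {1, 2, 3, 4, 5, 6, 7, 8, 9, 10, 11, 12} — every variety is covered.
No single pollinator has all 12 varieties (the largest, Echo, has 10), so 2 is optimal.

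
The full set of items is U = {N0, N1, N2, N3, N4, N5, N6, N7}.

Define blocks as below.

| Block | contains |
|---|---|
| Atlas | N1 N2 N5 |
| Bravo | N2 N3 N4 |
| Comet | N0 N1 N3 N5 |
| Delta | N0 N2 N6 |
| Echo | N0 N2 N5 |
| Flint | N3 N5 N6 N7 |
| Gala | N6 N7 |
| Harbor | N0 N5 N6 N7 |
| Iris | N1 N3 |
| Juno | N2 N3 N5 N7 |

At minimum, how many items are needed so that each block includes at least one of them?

Take H = {N1, N2, N7}. Each listed block contains at least one of these, so H is a hitting set of size 3.
The blocks Echo, Gala, Iris are pairwise disjoint, so any hitting set needs a separate item for each — at least 3. Hence 3 is optimal.

3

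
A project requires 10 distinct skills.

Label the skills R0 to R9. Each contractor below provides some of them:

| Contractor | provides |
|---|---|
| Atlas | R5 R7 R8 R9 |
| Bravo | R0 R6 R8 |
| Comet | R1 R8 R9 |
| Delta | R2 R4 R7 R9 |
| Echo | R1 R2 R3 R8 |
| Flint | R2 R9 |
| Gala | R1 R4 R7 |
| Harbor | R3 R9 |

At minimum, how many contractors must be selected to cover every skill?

4

Take {Atlas, Bravo, Echo, Gala}. Their union is {R0, R1, R2, R3, R4, R5, R6, R7, R8, R9}, which is all 10 skills.
No 3 of the 8 contractors cover everything (all 56 combinations miss at least one skill), so 4 is optimal.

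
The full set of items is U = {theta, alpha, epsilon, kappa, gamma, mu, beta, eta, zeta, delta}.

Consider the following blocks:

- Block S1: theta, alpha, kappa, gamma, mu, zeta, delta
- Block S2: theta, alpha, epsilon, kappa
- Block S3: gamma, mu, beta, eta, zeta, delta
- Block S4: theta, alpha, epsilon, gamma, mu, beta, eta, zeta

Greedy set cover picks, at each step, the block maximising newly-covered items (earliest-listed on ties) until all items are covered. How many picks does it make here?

Greedy: pick S4 (covers 8 new) → pick S1 (covers 2 new). Total picks: 2.

2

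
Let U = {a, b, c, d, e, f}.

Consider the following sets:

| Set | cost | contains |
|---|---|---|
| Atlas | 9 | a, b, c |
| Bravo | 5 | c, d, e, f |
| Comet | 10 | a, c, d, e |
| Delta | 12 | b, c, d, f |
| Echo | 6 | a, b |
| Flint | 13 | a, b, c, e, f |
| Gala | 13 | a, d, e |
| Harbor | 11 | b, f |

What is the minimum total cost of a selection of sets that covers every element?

11

Bravo, Echo together cover every element (Bravo ∪ Echo = {a, b, c, d, e, f}); total cost 5 + 6 = 11.
No covering selection has total cost below 11.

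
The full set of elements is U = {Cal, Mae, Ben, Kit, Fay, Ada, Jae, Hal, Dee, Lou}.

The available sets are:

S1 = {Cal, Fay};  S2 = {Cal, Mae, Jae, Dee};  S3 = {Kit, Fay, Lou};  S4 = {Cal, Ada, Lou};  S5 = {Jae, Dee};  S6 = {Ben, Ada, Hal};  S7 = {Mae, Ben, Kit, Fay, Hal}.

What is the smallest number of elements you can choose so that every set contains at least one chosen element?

3

H = {Fay, Ada, Jae} meets every set (each contains at least one member of H), and |H| = 3.
The sets S3, S5, S6 are pairwise disjoint, so any hitting set needs a separate element for each — at least 3. Hence 3 is optimal.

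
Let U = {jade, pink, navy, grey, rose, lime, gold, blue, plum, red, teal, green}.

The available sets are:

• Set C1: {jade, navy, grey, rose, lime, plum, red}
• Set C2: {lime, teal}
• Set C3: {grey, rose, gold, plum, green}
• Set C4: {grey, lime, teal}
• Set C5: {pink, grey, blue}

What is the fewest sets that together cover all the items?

4

C1 and C2 and C3 and C5 together: C1 ∪ C2 ∪ C3 ∪ C5 = {jade, pink, navy, grey, rose, lime, gold, blue, plum, red, teal, green} — every item is covered.
Only C1 contains jade, so C1 is forced; the remaining 5 items need at least 3 more sets (each remaining set adds at most 2) — so at least 4 sets are needed, and 4 is optimal.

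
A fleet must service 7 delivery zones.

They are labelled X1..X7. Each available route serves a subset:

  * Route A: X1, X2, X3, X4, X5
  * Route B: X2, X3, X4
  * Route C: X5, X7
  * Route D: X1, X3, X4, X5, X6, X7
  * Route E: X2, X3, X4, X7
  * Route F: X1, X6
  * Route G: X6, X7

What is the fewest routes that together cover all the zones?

2

Take {A, D}. Their union is {X1, X2, X3, X4, X5, X6, X7}, which is all 7 zones.
No single route has all 7 zones (the largest, D, has 6), so 2 is optimal.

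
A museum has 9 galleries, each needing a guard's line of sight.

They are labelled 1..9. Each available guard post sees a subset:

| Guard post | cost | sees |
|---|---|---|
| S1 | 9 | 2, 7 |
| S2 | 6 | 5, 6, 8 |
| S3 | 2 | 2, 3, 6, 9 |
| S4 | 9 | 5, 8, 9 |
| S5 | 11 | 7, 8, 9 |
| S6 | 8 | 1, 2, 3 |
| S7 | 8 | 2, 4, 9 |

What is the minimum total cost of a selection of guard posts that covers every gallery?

S1, S2, S6, S7 together cover every gallery (S1 ∪ S2 ∪ S6 ∪ S7 = {1, 2, 3, 4, 5, 6, 7, 8, 9}); total cost 9 + 6 + 8 + 8 = 31.
The greedy pick S3, S2, S6, S7, S1 costs 33; no covering selection beats 31.

31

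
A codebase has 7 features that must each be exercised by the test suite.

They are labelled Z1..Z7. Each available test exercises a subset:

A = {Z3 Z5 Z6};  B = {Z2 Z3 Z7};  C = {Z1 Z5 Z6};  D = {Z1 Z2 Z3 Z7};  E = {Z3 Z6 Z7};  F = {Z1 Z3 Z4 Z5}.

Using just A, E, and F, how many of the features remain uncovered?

Union of A, E, F = {Z1, Z3, Z4, Z5, Z6, Z7}.
Not covered: Z2 — 1 feature.

1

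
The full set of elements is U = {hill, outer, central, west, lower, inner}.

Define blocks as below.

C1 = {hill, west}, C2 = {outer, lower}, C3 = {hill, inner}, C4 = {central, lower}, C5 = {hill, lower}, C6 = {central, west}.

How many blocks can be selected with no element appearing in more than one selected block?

C2, C3, C6 are pairwise disjoint (C2={outer,lower}; C3={hill,inner}; C6={central,west}).
Every remaining block overlaps one of these, and no 4 of the listed blocks are pairwise disjoint, so 3 is the maximum.

3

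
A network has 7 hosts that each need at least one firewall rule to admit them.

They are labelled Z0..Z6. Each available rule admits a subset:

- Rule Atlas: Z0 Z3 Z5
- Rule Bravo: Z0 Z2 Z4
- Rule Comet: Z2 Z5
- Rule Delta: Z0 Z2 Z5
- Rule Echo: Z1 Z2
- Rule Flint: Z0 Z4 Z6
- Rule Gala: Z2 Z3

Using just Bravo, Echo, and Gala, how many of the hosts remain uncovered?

Union of Bravo, Echo, Gala = {Z0, Z1, Z2, Z3, Z4}.
Not covered: Z5, Z6 — 2 hosts.

2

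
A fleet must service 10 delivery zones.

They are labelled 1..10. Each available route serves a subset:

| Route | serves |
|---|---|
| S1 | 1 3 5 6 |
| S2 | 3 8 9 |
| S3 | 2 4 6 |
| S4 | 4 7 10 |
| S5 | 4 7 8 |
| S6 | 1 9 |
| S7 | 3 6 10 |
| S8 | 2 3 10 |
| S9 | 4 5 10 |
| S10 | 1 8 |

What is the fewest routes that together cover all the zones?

Take {S1, S2, S5, S8}. Their union is {1, 2, 3, 4, 5, 6, 7, 8, 9, 10}, which is all 10 zones.
No 3 of the 10 routes cover everything (all 120 combinations miss at least one zone), so 4 is optimal.

4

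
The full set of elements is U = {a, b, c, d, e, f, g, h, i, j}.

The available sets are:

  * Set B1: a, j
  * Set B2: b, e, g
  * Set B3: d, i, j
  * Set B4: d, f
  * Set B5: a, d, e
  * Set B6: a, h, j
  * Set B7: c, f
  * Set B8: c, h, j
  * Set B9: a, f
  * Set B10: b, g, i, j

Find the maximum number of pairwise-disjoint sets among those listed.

B2, B3, B7 are pairwise disjoint (B2={b,e,g}; B3={d,i,j}; B7={c,f}).
Every remaining set overlaps one of these, and no 4 of the listed sets are pairwise disjoint, so 3 is the maximum.

3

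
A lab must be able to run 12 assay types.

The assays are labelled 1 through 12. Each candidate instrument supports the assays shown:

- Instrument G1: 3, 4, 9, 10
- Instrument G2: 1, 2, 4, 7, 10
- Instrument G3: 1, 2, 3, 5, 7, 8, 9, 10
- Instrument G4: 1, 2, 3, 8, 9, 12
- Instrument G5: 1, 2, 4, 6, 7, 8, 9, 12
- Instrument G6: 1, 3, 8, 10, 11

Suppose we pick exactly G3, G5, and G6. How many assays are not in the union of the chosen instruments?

Union of G3, G5, G6 = {1, 2, 3, 4, 5, 6, 7, 8, 9, 10, 11, 12} — that's every assay, so 0 are uncovered.

0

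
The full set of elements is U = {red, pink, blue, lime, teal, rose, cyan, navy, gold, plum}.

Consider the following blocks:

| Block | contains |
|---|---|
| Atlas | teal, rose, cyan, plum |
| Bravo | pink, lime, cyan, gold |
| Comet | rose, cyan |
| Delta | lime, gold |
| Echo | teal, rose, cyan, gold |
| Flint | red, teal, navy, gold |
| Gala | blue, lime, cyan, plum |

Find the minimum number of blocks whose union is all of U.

Atlas and Bravo and Flint and Gala together: Atlas ∪ Bravo ∪ Flint ∪ Gala = {red, pink, blue, lime, teal, rose, cyan, navy, gold, plum} — every element is covered.
No 3 of the 7 blocks cover everything (all 35 combinations miss at least one element), so 4 is optimal.

4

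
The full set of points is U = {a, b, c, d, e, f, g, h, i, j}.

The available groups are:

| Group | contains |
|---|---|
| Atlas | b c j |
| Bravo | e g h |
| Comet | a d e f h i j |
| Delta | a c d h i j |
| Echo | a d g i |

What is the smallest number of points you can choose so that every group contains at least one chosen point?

2

Take T = {g, j}. Each listed group contains at least one of these, so T is a hitting set of size 2.
The groups Atlas, Bravo are pairwise disjoint, so any hitting set needs a separate point for each — at least 2. Hence 2 is optimal.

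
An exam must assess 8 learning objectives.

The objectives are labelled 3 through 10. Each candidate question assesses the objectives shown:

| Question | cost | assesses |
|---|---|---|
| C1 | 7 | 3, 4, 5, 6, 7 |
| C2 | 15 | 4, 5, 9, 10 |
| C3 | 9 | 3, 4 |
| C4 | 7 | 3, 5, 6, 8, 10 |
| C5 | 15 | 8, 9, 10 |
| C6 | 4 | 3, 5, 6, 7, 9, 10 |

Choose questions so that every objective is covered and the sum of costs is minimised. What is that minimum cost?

18

C1, C4, C6 together cover every objective (C1 ∪ C4 ∪ C6 = {3, 4, 5, 6, 7, 8, 9, 10}); total cost 7 + 7 + 4 = 18.
No covering selection has total cost below 18.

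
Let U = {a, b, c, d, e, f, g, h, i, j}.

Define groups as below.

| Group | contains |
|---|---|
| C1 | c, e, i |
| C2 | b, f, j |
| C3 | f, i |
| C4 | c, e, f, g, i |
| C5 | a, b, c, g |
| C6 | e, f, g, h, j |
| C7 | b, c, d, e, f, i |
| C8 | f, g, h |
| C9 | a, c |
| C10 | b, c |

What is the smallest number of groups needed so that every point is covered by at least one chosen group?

C6 and C7 and C9 together: C6 ∪ C7 ∪ C9 = {a, b, c, d, e, f, g, h, i, j} — every point is covered.
Only C7 contains d, so C7 is forced; the remaining 4 points need at least 2 more groups (each remaining group adds at most 3) — so at least 3 groups are needed, and 3 is optimal.

3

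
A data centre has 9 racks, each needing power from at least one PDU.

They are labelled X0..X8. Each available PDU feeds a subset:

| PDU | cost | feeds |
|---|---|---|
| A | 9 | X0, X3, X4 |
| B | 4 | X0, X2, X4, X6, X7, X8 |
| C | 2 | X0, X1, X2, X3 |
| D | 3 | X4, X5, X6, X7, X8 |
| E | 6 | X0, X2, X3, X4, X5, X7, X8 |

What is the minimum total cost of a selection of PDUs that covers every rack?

5

C, D together cover every rack (C ∪ D = {X0, X1, X2, X3, X4, X5, X6, X7, X8}); total cost 2 + 3 = 5.
No covering selection has total cost below 5.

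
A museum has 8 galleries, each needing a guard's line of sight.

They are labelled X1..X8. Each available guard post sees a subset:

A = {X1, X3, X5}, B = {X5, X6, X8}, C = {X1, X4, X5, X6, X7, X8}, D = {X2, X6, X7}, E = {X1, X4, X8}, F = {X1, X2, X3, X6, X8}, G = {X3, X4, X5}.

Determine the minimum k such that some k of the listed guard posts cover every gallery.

2

Take {C, F}. Their union is {X1, X2, X3, X4, X5, X6, X7, X8}, which is all 8 galleries.
No single guard post has all 8 galleries (the largest, C, has 6), so 2 is optimal.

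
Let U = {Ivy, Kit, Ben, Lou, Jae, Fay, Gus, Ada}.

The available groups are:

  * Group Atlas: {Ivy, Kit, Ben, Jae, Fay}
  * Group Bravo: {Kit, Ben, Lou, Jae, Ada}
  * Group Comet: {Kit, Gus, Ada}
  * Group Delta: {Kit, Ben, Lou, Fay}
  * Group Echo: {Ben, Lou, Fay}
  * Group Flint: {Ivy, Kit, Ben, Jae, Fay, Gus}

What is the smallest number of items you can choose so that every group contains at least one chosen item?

2

The 2 items {Kit, Lou} hit every group.
The groups Comet, Echo are pairwise disjoint, so any hitting set needs a separate item for each — at least 2. Hence 2 is optimal.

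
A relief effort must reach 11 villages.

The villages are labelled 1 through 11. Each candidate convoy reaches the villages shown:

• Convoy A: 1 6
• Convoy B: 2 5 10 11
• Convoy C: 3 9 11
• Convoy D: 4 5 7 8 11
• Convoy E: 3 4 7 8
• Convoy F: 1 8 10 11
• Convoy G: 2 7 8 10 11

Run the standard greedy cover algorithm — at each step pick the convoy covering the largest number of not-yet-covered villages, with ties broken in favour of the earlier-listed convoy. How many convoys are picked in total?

Greedy: pick D (covers 5 new) → pick A (covers 2 new) → pick B (covers 2 new) → pick C (covers 2 new). Total picks: 4.

4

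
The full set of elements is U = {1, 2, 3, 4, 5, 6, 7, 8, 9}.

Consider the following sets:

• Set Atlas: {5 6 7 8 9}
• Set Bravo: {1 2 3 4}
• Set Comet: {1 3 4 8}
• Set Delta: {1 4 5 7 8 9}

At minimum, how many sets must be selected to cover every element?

2

Atlas and Bravo together: Atlas ∪ Bravo = {1, 2, 3, 4, 5, 6, 7, 8, 9} — every element is covered.
No single set has all 9 elements (the largest, Delta, has 6), so 2 is optimal.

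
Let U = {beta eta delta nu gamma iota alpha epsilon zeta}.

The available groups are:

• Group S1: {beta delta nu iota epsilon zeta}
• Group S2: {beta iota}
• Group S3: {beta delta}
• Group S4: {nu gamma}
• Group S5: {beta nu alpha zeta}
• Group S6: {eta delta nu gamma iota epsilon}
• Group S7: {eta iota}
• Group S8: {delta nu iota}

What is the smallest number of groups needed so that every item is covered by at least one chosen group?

2

S5 and S6 cover everything between them: the union {beta, eta, delta, nu, gamma, iota, alpha, epsilon, zeta} is all of U.
No single group has all 9 items (the largest, S1, has 6), so 2 is optimal.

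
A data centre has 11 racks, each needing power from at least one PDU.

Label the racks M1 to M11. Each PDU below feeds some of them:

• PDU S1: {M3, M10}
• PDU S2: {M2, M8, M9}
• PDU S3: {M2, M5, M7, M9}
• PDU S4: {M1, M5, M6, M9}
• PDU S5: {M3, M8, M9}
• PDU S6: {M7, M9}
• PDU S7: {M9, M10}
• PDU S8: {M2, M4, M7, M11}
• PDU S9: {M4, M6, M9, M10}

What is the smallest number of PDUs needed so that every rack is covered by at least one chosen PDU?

S4 and S5 and S7 and S8 together: S4 ∪ S5 ∪ S7 ∪ S8 = {M1, M2, M3, M4, M5, M6, M7, M8, M9, M10, M11} — every rack is covered.
No 3 of the 9 PDUs cover everything (all 84 combinations miss at least one rack), so 4 is optimal.

4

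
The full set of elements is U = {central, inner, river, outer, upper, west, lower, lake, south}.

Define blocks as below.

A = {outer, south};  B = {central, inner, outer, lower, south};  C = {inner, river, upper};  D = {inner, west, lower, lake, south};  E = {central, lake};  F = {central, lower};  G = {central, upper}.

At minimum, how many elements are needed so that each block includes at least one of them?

The 3 elements {central, upper, south} hit every block.
The blocks A, C, F are pairwise disjoint, so any hitting set needs a separate element for each — at least 3. Hence 3 is optimal.

3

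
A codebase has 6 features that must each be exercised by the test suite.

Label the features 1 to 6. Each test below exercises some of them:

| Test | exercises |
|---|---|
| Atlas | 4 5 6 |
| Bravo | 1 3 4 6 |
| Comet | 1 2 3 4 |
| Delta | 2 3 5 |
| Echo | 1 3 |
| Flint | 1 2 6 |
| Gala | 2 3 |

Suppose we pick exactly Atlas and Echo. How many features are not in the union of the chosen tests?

Union of Atlas, Echo = {1, 3, 4, 5, 6}.
Not covered: 2 — 1 feature.

1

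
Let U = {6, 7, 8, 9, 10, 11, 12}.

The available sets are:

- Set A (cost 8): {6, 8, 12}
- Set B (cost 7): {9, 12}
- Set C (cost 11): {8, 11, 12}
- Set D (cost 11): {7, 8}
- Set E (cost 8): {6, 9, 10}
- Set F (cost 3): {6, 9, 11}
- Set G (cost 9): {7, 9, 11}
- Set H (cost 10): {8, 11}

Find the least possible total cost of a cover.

A, E, G together cover every point (A ∪ E ∪ G = {6, 7, 8, 9, 10, 11, 12}); total cost 8 + 8 + 9 = 25.
The greedy pick F, A, E, G costs 28; no covering selection beats 25.

25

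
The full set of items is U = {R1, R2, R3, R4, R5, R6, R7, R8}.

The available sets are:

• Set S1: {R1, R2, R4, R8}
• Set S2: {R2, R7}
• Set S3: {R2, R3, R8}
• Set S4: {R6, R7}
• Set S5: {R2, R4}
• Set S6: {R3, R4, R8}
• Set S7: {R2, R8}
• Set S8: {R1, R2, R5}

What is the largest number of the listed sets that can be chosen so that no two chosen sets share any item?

3

S4, S6, S8 are pairwise disjoint (S4={R6,R7}; S6={R3,R4,R8}; S8={R1,R2,R5}).
Every remaining set overlaps one of these, and no 4 of the listed sets are pairwise disjoint, so 3 is the maximum.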